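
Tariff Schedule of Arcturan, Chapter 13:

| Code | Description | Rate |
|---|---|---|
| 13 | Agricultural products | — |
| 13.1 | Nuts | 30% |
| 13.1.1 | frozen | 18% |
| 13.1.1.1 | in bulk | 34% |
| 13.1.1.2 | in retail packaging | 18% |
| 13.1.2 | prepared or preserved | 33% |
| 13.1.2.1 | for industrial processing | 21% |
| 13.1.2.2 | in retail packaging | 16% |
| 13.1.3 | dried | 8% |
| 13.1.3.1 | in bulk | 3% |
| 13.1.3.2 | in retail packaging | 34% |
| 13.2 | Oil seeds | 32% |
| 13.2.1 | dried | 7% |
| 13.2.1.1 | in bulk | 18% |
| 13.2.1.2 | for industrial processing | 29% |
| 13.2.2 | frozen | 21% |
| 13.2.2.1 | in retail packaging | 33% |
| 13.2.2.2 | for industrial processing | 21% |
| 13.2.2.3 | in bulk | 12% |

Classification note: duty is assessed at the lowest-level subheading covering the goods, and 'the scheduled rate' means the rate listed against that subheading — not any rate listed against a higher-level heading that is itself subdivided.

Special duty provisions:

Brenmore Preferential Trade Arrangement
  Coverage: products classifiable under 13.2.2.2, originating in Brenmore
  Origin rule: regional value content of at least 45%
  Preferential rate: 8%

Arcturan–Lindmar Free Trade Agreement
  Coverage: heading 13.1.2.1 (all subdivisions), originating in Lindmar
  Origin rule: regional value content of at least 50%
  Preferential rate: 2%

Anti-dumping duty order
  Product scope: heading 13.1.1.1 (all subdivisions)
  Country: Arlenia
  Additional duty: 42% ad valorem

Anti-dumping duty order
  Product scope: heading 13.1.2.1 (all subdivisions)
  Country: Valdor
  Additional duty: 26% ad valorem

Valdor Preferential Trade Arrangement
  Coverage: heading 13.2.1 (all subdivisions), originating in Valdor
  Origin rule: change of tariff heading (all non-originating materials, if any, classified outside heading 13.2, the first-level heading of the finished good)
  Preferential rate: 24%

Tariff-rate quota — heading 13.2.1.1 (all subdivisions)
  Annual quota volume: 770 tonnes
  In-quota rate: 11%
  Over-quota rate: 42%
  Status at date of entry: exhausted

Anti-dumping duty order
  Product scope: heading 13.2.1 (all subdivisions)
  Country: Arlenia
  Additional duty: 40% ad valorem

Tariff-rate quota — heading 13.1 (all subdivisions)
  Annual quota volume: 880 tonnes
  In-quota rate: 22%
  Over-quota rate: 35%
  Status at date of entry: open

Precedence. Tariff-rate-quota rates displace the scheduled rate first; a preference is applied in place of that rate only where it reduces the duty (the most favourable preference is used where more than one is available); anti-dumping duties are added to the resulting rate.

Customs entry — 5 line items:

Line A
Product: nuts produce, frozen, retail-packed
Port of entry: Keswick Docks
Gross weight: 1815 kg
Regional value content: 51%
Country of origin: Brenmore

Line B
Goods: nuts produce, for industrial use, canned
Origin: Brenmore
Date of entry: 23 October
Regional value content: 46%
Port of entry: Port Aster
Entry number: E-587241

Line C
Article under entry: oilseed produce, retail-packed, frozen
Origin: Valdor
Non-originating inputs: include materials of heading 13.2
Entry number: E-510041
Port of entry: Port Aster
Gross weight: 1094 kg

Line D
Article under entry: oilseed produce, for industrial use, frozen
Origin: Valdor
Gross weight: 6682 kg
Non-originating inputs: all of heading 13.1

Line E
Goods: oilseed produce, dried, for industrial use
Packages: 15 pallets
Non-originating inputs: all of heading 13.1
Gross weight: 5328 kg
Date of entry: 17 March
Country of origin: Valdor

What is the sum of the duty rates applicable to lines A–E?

122%

Line A: nuts → 13.1; frozen → 13.1.1; retail-packed → 13.1.1.2. Scheduled 18%. quota on 13.1 open → in-quota 22%; Brenmore agreement on 13.2.2.2: 13.1.1.2 not covered. → 22%.
Line B: nuts → 13.1; canned → 13.1.2; for industrial use → 13.1.2.1. Scheduled 21%. quota on 13.1 open → in-quota 22%; Brenmore agreement on 13.2.2.2: 13.1.2.1 not covered. → 22%.
Line C: oilseed → 13.2; frozen → 13.2.2; retail-packed → 13.2.2.1. Scheduled 33%. Valdor agreement on 13.2.1: 13.2.2.1 not covered. → 33%.
Line D: oilseed → 13.2; frozen → 13.2.2; for industrial use → 13.2.2.2. Scheduled 21%. Valdor agreement on 13.2.1: 13.2.2.2 not covered. → 21%.
Line E: oilseed → 13.2; dried → 13.2.1; for industrial use → 13.2.1.2. Scheduled 29%. Valdor agreement on 13.2.1: CTH met → 24% available; preferential 24%. → 24%.
Sum: 22% + 22% + 33% + 21% + 24% = 122%.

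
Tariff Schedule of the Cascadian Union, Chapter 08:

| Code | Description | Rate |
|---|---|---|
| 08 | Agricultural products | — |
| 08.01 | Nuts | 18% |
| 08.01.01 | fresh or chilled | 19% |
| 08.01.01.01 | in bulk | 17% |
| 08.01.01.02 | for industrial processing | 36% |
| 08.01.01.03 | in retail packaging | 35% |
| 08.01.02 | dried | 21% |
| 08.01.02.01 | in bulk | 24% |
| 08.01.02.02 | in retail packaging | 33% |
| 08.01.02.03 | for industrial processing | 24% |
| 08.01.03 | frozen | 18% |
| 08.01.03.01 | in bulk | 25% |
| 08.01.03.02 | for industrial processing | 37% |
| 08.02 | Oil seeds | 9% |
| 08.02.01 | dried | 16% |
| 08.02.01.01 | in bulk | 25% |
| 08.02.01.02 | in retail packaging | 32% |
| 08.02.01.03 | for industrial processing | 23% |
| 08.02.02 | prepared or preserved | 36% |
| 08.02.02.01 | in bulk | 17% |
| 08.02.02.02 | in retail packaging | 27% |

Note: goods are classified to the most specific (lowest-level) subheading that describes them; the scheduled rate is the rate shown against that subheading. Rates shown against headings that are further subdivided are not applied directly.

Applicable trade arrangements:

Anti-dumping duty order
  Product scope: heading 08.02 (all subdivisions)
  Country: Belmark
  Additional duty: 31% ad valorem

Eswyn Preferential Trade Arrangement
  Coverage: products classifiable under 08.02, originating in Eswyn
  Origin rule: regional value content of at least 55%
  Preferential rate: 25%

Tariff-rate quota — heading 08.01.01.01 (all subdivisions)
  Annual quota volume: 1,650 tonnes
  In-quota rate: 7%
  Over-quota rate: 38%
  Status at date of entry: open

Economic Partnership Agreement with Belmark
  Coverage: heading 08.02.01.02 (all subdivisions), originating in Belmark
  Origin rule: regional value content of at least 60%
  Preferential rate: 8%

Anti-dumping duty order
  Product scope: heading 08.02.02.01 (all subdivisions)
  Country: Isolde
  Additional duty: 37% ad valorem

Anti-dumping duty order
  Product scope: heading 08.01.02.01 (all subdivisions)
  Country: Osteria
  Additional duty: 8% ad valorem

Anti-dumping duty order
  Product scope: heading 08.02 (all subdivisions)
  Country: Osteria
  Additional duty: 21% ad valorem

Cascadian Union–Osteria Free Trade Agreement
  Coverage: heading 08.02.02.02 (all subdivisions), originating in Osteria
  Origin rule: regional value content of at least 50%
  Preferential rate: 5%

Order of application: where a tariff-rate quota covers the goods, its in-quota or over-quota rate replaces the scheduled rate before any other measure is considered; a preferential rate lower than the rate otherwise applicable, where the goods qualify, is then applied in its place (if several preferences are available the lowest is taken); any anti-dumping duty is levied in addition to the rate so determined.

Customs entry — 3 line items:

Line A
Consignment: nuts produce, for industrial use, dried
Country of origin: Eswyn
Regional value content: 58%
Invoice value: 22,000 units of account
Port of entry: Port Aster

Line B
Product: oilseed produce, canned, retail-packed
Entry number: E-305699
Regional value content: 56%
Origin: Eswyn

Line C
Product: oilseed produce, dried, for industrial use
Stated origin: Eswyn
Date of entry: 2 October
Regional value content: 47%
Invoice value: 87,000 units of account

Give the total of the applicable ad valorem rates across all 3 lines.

72%

Line A: nuts → 08.01; dried → 08.01.02; for industrial use → 08.01.02.03. Scheduled 24%. Eswyn agreement on 08.02: 08.01.02.03 not covered. → 24%.
Line B: oilseed → 08.02; canned → 08.02.02; retail-packed → 08.02.02.02. Scheduled 27%. Eswyn agreement on 08.02: RVC ≥ 55% → 25% available; preferential 25%. → 25%.
Line C: oilseed → 08.02; dried → 08.02.01; for industrial use → 08.02.01.03. Scheduled 23%. Eswyn agreement on 08.02: RVC < 55%. → 23%.
Sum: 24% + 25% + 23% = 72%.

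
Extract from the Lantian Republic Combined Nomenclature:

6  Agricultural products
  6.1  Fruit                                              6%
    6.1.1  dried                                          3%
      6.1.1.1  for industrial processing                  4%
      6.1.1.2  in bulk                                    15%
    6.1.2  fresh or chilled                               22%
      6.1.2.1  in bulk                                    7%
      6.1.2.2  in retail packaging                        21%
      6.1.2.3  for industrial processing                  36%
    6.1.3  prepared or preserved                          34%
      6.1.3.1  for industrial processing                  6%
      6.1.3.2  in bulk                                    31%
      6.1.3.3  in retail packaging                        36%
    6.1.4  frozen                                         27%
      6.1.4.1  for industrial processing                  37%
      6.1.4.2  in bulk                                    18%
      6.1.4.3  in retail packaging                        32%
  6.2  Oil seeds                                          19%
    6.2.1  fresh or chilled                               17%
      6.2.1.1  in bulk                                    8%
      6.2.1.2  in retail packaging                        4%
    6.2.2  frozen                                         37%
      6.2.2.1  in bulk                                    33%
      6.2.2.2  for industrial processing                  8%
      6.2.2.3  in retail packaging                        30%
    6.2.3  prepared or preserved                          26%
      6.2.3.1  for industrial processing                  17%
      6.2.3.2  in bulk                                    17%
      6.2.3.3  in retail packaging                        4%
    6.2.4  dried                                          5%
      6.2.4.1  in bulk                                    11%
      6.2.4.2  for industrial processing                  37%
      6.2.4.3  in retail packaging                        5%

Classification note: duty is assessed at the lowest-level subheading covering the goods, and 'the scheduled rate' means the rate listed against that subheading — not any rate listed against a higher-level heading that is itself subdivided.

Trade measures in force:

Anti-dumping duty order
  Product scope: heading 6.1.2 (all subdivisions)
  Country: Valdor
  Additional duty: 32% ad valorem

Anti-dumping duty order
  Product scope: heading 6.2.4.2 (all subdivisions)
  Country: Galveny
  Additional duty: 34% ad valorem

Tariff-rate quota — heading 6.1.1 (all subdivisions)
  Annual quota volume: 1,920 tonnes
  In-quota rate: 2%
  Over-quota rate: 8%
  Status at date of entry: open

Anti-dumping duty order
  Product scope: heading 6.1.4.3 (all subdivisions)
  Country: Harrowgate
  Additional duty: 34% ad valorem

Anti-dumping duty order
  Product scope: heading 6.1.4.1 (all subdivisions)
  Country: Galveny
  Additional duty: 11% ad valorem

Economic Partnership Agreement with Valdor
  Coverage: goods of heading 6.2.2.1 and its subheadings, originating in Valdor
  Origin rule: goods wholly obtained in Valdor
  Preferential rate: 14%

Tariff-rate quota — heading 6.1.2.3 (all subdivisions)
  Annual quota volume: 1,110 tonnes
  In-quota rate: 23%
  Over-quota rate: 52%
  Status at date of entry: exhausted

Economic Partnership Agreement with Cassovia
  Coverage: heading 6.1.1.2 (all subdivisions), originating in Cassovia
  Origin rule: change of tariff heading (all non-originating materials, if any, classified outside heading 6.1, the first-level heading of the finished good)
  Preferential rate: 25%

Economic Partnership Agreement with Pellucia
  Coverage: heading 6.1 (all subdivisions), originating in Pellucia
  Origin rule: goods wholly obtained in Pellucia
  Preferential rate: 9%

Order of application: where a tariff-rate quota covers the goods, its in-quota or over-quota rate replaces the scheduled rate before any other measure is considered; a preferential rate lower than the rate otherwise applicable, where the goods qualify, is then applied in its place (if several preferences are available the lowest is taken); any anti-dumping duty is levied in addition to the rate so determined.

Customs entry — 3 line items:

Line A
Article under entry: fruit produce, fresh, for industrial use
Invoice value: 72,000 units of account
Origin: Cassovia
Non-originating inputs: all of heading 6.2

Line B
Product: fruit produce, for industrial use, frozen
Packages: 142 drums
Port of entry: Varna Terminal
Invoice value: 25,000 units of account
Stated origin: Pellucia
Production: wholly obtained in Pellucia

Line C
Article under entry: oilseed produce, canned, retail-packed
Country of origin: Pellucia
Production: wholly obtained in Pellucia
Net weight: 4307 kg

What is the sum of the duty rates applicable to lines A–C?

65%

Line A: fruit → 6.1; fresh → 6.1.2; for industrial use → 6.1.2.3. Scheduled 36%. quota on 6.1.2.3 exhausted → over-quota 52%; Cassovia agreement on 6.1.1.2: 6.1.2.3 not covered. → 52%.
Line B: fruit → 6.1; frozen → 6.1.4; for industrial use → 6.1.4.1. Scheduled 37%. Pellucia agreement on 6.1: wholly obtained → 9% available; preferential 9%. → 9%.
Line C: oilseed → 6.2; canned → 6.2.3; retail-packed → 6.2.3.3. Scheduled 4%. Pellucia agreement on 6.1: 6.2.3.3 not covered. → 4%.
Sum: 52% + 9% + 4% = 65%.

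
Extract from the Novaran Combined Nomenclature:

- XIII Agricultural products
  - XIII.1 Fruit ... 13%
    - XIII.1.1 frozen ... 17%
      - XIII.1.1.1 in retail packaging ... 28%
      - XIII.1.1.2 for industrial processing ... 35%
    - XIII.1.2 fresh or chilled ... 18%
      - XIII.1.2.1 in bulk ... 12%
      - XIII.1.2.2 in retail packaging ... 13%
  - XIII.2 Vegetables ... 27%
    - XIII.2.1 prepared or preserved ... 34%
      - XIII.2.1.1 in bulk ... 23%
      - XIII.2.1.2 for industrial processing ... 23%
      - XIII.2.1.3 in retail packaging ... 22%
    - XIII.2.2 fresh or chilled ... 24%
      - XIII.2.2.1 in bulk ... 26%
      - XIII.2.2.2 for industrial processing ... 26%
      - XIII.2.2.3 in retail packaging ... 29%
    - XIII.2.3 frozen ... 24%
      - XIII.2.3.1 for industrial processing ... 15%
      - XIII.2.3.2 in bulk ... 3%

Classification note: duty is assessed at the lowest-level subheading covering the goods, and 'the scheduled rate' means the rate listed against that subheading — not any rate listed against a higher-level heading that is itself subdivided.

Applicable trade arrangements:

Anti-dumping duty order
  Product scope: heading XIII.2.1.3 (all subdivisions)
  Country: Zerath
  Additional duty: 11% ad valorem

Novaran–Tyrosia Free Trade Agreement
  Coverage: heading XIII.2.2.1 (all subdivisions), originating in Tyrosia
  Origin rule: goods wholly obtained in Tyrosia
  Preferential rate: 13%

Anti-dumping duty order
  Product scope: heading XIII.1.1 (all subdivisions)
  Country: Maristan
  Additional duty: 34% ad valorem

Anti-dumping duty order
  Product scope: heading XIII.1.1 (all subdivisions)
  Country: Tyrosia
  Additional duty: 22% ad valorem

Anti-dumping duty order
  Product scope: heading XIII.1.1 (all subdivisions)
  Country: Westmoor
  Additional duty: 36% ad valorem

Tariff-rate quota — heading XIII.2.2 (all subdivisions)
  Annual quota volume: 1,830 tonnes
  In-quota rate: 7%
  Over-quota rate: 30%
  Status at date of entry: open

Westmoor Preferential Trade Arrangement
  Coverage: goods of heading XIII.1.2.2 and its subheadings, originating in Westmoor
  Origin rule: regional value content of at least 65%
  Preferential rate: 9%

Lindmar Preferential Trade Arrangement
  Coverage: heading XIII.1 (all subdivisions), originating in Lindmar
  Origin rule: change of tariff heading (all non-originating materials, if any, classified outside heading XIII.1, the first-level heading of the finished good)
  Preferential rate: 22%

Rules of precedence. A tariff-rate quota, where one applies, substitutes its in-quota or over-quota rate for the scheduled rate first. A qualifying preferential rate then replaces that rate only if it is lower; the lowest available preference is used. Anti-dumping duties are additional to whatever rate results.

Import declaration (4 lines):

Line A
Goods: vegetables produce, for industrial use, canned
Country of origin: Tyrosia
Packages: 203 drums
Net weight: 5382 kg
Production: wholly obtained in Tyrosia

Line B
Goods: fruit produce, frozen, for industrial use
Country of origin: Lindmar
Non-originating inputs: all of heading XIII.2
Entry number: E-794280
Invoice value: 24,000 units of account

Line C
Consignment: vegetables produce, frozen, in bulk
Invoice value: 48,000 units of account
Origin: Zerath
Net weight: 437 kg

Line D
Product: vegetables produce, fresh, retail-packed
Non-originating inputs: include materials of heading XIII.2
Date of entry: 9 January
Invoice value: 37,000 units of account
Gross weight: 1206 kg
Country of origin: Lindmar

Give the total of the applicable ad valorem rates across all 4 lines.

Line A: vegetables → XIII.2; canned → XIII.2.1; for industrial use → XIII.2.1.2. Scheduled 23%. Tyrosia agreement on XIII.2.2.1: XIII.2.1.2 not covered. → 23%.
Line B: fruit → XIII.1; frozen → XIII.1.1; for industrial use → XIII.1.1.2. Scheduled 35%. Lindmar agreement on XIII.1: CTH met → 22% available; preferential 22%. → 22%.
Line C: vegetables → XIII.2; frozen → XIII.2.3; in bulk → XIII.2.3.2. Scheduled 3%. No special measure applies. → 3%.
Line D: vegetables → XIII.2; fresh → XIII.2.2; retail-packed → XIII.2.2.3. Scheduled 29%. quota on XIII.2.2 open → in-quota 7%; Lindmar agreement on XIII.1: XIII.2.2.3 not covered. → 7%.
Sum: 23% + 22% + 3% + 7% = 55%.

55%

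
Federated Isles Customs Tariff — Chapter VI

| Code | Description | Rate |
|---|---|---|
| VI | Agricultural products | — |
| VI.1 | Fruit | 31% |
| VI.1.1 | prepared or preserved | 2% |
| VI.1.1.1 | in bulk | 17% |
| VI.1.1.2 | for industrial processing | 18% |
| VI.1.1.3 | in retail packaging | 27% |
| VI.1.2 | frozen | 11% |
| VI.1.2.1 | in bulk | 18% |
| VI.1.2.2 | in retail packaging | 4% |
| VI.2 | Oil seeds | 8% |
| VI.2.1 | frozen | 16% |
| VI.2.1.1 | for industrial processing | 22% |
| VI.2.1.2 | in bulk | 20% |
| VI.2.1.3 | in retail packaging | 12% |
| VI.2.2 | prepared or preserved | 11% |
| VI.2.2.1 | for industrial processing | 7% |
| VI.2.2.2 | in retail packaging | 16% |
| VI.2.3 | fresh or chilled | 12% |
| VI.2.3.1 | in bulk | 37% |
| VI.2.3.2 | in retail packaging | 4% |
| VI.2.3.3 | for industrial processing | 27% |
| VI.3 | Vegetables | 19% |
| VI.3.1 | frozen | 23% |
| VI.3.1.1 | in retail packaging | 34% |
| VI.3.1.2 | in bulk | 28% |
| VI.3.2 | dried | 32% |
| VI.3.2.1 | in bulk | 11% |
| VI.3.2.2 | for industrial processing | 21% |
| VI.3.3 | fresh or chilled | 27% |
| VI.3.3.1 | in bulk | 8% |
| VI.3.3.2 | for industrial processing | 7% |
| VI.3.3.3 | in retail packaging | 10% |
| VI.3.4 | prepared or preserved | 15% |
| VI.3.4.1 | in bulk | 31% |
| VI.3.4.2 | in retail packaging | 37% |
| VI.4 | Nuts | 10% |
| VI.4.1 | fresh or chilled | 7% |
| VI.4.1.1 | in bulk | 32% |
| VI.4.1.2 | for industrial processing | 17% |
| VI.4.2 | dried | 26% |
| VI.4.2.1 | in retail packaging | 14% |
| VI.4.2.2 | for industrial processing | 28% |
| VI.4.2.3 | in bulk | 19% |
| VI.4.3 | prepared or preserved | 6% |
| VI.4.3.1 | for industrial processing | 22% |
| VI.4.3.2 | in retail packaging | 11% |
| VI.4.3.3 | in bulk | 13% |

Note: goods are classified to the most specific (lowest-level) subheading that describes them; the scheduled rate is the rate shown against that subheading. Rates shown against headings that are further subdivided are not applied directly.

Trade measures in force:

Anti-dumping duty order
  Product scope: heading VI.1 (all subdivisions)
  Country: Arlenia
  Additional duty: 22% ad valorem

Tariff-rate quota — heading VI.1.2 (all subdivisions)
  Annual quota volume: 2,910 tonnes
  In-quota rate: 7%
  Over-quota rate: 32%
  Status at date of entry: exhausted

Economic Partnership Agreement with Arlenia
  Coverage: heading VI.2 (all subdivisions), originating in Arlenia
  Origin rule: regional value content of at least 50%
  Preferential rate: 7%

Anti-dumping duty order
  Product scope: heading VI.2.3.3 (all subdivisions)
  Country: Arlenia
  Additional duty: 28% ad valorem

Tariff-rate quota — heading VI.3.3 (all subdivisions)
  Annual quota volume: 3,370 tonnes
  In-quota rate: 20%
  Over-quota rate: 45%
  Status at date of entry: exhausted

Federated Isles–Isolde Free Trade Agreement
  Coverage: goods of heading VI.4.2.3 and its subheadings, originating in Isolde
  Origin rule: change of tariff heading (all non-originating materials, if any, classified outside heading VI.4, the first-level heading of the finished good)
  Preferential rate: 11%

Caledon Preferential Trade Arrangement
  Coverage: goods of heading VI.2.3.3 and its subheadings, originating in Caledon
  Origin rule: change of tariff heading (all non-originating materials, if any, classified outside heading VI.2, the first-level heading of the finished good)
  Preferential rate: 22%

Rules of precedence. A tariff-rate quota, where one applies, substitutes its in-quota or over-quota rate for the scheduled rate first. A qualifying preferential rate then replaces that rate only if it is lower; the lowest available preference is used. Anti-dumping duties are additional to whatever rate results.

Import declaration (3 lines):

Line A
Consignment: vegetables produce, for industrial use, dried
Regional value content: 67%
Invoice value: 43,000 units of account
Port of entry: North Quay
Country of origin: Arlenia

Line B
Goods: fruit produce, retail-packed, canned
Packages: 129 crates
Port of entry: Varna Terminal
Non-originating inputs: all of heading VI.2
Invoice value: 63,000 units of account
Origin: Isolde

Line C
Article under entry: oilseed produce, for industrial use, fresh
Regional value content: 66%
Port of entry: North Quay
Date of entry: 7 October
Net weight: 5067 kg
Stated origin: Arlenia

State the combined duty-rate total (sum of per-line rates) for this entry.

Line A: vegetables → VI.3; dried → VI.3.2; for industrial use → VI.3.2.2. Scheduled 21%. Arlenia agreement on VI.2: VI.3.2.2 not covered. → 21%.
Line B: fruit → VI.1; canned → VI.1.1; retail-packed → VI.1.1.3. Scheduled 27%. Isolde agreement on VI.4.2.3: VI.1.1.3 not covered. → 27%.
Line C: oilseed → VI.2; fresh → VI.2.3; for industrial use → VI.2.3.3. Scheduled 27%. Arlenia agreement on VI.2: RVC ≥ 50% → 7% available; preferential 7%; anti-dumping (Arlenia, VI.2.3.3): +28%; total 7% + 28% = 35%. → 35%.
Sum: 21% + 27% + 35% = 83%.

83%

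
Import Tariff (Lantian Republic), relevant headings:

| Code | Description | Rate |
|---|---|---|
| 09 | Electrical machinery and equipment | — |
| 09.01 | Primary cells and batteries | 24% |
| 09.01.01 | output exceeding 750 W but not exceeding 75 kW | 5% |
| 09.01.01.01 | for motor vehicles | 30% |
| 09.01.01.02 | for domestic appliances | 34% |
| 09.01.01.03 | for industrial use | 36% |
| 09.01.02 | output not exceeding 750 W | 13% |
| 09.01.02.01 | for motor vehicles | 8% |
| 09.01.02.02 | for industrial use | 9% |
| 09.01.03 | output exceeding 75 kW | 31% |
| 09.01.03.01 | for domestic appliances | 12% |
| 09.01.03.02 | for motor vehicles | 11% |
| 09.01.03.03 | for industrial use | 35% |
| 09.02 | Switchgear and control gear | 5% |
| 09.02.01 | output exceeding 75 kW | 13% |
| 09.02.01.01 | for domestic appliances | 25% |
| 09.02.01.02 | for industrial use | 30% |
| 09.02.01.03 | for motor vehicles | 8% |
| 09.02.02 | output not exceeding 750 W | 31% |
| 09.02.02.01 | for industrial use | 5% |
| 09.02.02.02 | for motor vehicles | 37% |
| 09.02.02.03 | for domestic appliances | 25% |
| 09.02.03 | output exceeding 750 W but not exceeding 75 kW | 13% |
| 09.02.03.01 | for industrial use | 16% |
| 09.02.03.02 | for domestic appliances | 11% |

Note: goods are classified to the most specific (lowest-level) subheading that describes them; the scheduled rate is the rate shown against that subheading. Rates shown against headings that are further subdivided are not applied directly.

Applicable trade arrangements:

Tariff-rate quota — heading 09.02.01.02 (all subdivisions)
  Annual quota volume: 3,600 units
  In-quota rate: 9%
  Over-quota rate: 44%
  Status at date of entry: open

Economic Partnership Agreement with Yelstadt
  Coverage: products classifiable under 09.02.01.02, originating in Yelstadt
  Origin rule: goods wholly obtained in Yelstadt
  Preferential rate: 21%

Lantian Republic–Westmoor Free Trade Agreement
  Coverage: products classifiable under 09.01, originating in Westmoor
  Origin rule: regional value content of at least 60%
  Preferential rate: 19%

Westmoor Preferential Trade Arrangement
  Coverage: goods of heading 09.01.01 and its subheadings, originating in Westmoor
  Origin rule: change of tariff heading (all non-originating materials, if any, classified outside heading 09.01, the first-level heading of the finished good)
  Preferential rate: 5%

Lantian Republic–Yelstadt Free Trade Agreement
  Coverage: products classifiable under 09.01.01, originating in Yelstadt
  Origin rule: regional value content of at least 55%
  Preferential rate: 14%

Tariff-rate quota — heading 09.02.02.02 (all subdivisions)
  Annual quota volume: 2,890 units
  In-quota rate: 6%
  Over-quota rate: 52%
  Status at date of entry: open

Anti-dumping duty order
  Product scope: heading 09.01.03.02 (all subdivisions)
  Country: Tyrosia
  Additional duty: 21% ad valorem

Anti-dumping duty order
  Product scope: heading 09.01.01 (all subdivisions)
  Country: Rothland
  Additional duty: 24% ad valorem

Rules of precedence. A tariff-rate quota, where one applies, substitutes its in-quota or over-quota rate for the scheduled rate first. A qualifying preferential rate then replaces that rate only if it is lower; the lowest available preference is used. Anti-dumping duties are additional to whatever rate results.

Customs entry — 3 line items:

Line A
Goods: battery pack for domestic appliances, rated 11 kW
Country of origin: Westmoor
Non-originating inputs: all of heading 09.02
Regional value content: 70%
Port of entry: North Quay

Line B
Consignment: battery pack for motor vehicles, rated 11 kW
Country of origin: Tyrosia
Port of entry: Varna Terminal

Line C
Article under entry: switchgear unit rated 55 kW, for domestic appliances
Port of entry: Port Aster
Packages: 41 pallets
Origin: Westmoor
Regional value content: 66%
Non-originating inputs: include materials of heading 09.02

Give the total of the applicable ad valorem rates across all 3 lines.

46%

Line A: battery pack → 09.01; rated 11 kW → 09.01.01; for domestic appliances → 09.01.01.02. Scheduled 34%. Westmoor agreement on 09.01: RVC ≥ 60% → 19% available; Westmoor agreement on 09.01.01: CTH met → 5% available; preferential 5%. → 5%.
Line B: battery pack → 09.01; rated 11 kW → 09.01.01; for motor vehicles → 09.01.01.01. Scheduled 30%. No special measure applies. → 30%.
Line C: switchgear unit → 09.02; rated 55 kW → 09.02.03; for domestic appliances → 09.02.03.02. Scheduled 11%. Westmoor agreement on 09.01: 09.02.03.02 not covered; Westmoor agreement on 09.01.01: 09.02.03.02 not covered. → 11%.
Sum: 5% + 30% + 11% = 46%.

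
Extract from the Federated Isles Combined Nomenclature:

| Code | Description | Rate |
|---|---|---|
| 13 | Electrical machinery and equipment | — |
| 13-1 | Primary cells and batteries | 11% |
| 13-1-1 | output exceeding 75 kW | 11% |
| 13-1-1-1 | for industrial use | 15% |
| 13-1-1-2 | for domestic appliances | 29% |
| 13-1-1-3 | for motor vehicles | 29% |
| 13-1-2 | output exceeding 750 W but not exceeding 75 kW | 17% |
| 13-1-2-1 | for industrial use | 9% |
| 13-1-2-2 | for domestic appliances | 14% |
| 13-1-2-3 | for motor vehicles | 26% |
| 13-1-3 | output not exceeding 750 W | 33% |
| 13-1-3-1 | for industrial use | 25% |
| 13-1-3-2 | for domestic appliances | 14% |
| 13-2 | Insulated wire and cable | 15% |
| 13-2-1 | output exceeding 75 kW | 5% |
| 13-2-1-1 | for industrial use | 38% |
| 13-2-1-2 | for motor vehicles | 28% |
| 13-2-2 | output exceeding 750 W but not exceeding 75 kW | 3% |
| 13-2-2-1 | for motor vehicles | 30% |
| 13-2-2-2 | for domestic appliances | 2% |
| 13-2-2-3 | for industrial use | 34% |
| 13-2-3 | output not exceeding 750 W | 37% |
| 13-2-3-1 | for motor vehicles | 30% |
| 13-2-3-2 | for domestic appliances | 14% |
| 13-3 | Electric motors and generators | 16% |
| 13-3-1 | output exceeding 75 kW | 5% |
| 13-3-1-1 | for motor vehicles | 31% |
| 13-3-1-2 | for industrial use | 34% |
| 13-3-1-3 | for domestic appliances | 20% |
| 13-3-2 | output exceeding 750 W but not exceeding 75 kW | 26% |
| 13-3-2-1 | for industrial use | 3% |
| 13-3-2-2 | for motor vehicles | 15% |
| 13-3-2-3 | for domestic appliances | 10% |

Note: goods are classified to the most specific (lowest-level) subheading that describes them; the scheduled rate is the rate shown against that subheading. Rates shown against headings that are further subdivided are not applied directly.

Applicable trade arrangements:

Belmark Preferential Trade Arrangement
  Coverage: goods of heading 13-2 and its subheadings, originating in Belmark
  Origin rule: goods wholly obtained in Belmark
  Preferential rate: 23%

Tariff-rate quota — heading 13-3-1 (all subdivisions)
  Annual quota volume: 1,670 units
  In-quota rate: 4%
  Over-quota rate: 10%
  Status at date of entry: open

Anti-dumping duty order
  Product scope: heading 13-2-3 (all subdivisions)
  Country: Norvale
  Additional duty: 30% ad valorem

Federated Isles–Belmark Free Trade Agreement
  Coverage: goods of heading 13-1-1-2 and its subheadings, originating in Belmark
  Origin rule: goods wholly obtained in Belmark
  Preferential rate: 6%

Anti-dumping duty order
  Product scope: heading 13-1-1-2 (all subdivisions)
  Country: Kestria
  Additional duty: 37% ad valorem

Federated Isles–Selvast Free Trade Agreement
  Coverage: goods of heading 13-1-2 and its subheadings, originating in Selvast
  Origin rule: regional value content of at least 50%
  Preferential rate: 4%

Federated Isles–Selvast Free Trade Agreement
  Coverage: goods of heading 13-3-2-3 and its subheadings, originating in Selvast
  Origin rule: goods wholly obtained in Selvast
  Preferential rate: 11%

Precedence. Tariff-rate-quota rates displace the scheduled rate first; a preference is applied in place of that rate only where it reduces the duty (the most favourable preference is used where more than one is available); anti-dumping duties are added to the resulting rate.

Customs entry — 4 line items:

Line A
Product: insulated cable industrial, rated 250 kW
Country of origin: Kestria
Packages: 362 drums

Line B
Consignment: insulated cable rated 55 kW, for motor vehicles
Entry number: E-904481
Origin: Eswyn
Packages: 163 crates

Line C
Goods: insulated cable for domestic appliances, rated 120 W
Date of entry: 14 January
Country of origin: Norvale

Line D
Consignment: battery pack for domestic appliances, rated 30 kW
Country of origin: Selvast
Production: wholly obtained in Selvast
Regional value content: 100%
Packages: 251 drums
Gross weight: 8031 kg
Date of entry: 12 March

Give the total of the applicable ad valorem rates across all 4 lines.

Line A: insulated cable → 13-2; rated 250 kW → 13-2-1; industrial → 13-2-1-1. Scheduled 38%. No special measure applies. → 38%.
Line B: insulated cable → 13-2; rated 55 kW → 13-2-2; for motor vehicles → 13-2-2-1. Scheduled 30%. No special measure applies. → 30%.
Line C: insulated cable → 13-2; rated 120 W → 13-2-3; for domestic appliances → 13-2-3-2. Scheduled 14%. anti-dumping (Norvale, 13-2-3): +30%; total 14% + 30% = 44%. → 44%.
Line D: battery pack → 13-1; rated 30 kW → 13-1-2; for domestic appliances → 13-1-2-2. Scheduled 14%. Selvast agreement on 13-1-2: RVC ≥ 50% → 4% available; Selvast agreement on 13-3-2-3: 13-1-2-2 not covered; preferential 4%. → 4%.
Sum: 38% + 30% + 44% + 4% = 116%.

116%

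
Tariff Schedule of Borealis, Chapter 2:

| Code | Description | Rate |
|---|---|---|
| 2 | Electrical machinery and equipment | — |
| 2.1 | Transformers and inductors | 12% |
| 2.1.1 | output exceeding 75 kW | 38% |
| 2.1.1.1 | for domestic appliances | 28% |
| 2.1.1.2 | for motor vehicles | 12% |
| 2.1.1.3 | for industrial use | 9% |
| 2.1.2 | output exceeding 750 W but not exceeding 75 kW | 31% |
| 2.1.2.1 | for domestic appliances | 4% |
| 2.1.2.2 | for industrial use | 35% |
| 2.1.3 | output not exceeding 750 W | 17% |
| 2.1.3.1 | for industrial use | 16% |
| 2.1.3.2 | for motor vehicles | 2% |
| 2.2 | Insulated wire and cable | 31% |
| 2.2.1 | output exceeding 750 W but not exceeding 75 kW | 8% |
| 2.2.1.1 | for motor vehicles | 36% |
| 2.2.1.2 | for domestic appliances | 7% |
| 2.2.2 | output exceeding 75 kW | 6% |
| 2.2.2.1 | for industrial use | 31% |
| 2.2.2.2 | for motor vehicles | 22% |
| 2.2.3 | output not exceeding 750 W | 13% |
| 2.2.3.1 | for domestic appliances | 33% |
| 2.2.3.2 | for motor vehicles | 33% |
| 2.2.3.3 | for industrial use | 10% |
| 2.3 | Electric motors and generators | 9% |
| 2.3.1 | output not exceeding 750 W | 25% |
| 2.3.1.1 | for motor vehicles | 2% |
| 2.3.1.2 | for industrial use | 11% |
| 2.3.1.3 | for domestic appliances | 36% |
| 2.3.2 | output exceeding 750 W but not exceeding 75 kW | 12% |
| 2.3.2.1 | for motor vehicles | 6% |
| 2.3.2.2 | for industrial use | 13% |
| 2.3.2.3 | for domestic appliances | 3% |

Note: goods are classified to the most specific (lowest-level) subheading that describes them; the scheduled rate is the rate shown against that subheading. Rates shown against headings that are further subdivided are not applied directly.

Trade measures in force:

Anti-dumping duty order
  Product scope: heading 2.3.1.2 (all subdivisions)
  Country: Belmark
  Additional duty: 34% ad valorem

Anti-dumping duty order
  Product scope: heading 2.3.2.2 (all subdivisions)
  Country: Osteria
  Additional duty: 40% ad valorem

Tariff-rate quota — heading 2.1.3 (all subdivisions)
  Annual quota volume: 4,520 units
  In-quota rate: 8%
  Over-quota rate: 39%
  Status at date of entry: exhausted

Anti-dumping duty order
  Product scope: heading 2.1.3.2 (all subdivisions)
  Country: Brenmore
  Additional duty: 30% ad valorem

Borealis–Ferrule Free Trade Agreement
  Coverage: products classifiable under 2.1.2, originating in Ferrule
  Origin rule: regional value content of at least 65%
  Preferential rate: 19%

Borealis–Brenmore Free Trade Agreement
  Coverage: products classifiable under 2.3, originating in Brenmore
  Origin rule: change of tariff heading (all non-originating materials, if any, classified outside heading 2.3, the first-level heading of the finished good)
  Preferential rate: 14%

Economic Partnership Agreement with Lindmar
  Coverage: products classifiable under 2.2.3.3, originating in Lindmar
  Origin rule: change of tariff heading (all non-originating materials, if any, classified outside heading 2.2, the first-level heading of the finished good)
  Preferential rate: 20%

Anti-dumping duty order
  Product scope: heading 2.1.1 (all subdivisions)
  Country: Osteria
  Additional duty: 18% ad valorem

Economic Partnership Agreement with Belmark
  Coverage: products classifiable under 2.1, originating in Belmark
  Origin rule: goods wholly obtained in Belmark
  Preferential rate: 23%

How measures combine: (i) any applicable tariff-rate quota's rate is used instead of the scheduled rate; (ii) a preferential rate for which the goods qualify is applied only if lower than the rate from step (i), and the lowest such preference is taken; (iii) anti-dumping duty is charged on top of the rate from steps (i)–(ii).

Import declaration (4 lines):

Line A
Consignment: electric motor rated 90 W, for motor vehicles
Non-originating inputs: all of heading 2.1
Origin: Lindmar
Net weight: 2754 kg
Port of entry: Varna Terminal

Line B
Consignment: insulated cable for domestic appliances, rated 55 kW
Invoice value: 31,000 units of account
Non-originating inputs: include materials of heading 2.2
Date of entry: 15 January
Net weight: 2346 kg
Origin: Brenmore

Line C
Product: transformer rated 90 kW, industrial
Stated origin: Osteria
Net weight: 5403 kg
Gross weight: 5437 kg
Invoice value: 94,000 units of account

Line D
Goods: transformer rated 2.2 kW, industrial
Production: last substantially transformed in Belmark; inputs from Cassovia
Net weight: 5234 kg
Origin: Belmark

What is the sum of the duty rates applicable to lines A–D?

71%

Line A: electric motor → 2.3; rated 90 W → 2.3.1; for motor vehicles → 2.3.1.1. Scheduled 2%. Lindmar agreement on 2.2.3.3: 2.3.1.1 not covered. → 2%.
Line B: insulated cable → 2.2; rated 55 kW → 2.2.1; for domestic appliances → 2.2.1.2. Scheduled 7%. Brenmore agreement on 2.3: 2.2.1.2 not covered. → 7%.
Line C: transformer → 2.1; rated 90 kW → 2.1.1; industrial → 2.1.1.3. Scheduled 9%. anti-dumping (Osteria, 2.1.1): +18%; total 9% + 18% = 27%. → 27%.
Line D: transformer → 2.1; rated 2.2 kW → 2.1.2; industrial → 2.1.2.2. Scheduled 35%. Belmark agreement on 2.1: not wholly obtained. → 35%.
Sum: 2% + 7% + 27% + 35% = 71%.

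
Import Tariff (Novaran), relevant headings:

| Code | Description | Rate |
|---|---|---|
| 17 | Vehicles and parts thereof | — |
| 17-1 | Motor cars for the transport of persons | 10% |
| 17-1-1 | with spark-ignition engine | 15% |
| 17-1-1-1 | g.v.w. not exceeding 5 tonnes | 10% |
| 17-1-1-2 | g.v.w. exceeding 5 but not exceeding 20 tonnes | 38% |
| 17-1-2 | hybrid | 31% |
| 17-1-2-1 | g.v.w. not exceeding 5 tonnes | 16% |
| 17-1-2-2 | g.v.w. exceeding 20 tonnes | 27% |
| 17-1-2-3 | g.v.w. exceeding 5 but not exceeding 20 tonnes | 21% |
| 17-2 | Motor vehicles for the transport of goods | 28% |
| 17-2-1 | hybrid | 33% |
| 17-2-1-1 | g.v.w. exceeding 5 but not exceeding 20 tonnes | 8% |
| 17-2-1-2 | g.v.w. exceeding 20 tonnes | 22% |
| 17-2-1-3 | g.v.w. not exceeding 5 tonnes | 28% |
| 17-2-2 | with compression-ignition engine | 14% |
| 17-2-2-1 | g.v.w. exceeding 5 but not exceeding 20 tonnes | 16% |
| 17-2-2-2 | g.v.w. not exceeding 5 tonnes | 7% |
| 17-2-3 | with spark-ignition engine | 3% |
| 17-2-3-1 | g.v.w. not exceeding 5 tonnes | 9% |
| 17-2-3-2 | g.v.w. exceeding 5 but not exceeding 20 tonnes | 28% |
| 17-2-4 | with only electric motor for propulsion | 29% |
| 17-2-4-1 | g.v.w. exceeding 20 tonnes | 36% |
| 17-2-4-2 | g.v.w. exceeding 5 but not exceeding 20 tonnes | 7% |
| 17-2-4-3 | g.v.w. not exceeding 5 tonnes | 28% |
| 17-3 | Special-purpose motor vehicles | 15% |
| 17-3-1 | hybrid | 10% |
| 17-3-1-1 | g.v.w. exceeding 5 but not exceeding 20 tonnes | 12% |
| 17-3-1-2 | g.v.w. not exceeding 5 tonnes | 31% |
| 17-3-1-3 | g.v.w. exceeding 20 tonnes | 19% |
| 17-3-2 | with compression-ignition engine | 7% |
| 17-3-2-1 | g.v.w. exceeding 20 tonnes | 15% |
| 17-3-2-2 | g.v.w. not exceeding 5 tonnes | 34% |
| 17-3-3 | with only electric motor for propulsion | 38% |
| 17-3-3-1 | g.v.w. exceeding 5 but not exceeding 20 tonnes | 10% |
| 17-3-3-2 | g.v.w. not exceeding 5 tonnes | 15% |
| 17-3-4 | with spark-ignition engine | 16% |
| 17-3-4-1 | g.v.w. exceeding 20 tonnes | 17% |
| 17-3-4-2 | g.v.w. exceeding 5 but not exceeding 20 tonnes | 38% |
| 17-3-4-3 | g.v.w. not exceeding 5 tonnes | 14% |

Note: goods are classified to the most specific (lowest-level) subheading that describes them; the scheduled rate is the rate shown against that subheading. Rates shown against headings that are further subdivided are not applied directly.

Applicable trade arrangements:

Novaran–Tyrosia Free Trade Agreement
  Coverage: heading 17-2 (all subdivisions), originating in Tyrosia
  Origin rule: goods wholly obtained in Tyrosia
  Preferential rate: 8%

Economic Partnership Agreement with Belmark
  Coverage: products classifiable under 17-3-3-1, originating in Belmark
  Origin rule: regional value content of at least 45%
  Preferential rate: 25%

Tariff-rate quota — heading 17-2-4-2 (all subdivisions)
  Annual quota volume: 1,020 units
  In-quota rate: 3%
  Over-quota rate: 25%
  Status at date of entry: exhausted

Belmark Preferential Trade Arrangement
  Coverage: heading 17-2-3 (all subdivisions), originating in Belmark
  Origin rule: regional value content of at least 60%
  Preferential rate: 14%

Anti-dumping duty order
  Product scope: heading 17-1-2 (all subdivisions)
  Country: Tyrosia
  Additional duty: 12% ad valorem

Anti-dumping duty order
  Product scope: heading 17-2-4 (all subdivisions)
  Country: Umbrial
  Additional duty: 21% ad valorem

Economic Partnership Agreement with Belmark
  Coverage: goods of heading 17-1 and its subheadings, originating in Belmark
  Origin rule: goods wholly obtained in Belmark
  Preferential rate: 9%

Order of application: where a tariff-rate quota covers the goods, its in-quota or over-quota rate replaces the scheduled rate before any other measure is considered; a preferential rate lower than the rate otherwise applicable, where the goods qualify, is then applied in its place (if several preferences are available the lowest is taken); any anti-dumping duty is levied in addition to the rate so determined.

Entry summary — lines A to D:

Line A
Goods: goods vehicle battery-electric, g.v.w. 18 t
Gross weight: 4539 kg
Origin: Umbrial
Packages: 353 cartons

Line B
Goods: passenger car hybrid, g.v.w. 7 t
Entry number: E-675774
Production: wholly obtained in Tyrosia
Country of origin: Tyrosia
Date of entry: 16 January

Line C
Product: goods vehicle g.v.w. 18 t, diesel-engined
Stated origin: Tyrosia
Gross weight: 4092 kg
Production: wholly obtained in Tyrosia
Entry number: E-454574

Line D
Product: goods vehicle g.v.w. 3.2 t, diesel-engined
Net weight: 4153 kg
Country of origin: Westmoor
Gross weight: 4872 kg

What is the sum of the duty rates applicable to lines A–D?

94%

Line A: goods vehicle → 17-2; battery-electric → 17-2-4; g.v.w. 18 t → 17-2-4-2. Scheduled 7%. quota on 17-2-4-2 exhausted → over-quota 25%; anti-dumping (Umbrial, 17-2-4): +21%; total 25% + 21% = 46%. → 46%.
Line B: passenger car → 17-1; hybrid → 17-1-2; g.v.w. 7 t → 17-1-2-3. Scheduled 21%. Tyrosia agreement on 17-2: 17-1-2-3 not covered; anti-dumping (Tyrosia, 17-1-2): +12%; total 21% + 12% = 33%. → 33%.
Line C: goods vehicle → 17-2; diesel-engined → 17-2-2; g.v.w. 18 t → 17-2-2-1. Scheduled 16%. Tyrosia agreement on 17-2: wholly obtained → 8% available; preferential 8%. → 8%.
Line D: goods vehicle → 17-2; diesel-engined → 17-2-2; g.v.w. 3.2 t → 17-2-2-2. Scheduled 7%. No special measure applies. → 7%.
Sum: 46% + 33% + 8% + 7% = 94%.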